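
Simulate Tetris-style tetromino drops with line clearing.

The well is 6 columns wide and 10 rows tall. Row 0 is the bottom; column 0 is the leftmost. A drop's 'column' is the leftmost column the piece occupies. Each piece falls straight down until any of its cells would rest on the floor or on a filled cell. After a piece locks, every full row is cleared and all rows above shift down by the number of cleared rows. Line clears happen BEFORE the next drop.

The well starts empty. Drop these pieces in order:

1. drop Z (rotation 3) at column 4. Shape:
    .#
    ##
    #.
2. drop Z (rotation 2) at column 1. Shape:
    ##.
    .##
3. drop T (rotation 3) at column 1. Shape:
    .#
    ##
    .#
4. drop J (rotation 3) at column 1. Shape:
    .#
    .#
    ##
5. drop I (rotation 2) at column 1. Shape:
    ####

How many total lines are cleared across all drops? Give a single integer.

Drop 1: Z rot3 at col 4 lands with bottom-row=0; cleared 0 line(s) (total 0); column heights now [0 0 0 0 2 3], max=3
Drop 2: Z rot2 at col 1 lands with bottom-row=0; cleared 0 line(s) (total 0); column heights now [0 2 2 1 2 3], max=3
Drop 3: T rot3 at col 1 lands with bottom-row=2; cleared 0 line(s) (total 0); column heights now [0 4 5 1 2 3], max=5
Drop 4: J rot3 at col 1 lands with bottom-row=5; cleared 0 line(s) (total 0); column heights now [0 6 8 1 2 3], max=8
Drop 5: I rot2 at col 1 lands with bottom-row=8; cleared 0 line(s) (total 0); column heights now [0 9 9 9 9 3], max=9

Answer: 0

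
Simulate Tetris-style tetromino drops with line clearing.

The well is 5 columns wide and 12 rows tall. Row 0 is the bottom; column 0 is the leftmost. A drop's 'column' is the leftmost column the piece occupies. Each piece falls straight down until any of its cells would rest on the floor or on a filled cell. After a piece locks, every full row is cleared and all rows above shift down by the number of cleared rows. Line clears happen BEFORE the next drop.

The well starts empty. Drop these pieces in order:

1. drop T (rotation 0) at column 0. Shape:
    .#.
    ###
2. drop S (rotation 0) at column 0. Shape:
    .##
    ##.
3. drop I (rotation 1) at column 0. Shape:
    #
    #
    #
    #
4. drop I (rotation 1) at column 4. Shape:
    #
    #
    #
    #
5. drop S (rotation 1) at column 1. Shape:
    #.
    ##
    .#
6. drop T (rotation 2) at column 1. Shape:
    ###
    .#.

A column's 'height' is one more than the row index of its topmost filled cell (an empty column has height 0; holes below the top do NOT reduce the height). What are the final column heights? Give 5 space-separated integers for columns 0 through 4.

Answer: 7 8 8 8 4

Derivation:
Drop 1: T rot0 at col 0 lands with bottom-row=0; cleared 0 line(s) (total 0); column heights now [1 2 1 0 0], max=2
Drop 2: S rot0 at col 0 lands with bottom-row=2; cleared 0 line(s) (total 0); column heights now [3 4 4 0 0], max=4
Drop 3: I rot1 at col 0 lands with bottom-row=3; cleared 0 line(s) (total 0); column heights now [7 4 4 0 0], max=7
Drop 4: I rot1 at col 4 lands with bottom-row=0; cleared 0 line(s) (total 0); column heights now [7 4 4 0 4], max=7
Drop 5: S rot1 at col 1 lands with bottom-row=4; cleared 0 line(s) (total 0); column heights now [7 7 6 0 4], max=7
Drop 6: T rot2 at col 1 lands with bottom-row=6; cleared 0 line(s) (total 0); column heights now [7 8 8 8 4], max=8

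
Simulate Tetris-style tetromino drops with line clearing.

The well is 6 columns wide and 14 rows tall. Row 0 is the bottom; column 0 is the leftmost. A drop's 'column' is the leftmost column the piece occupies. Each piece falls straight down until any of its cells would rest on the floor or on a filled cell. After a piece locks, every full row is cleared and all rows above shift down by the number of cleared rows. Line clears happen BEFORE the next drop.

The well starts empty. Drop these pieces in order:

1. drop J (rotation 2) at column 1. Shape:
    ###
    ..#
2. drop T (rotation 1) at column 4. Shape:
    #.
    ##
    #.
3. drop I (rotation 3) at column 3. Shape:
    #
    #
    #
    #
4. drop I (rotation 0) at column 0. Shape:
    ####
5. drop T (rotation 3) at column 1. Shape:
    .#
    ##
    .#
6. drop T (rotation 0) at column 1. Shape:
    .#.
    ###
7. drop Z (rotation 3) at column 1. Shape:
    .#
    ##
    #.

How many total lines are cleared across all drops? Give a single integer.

Answer: 0

Derivation:
Drop 1: J rot2 at col 1 lands with bottom-row=0; cleared 0 line(s) (total 0); column heights now [0 2 2 2 0 0], max=2
Drop 2: T rot1 at col 4 lands with bottom-row=0; cleared 0 line(s) (total 0); column heights now [0 2 2 2 3 2], max=3
Drop 3: I rot3 at col 3 lands with bottom-row=2; cleared 0 line(s) (total 0); column heights now [0 2 2 6 3 2], max=6
Drop 4: I rot0 at col 0 lands with bottom-row=6; cleared 0 line(s) (total 0); column heights now [7 7 7 7 3 2], max=7
Drop 5: T rot3 at col 1 lands with bottom-row=7; cleared 0 line(s) (total 0); column heights now [7 9 10 7 3 2], max=10
Drop 6: T rot0 at col 1 lands with bottom-row=10; cleared 0 line(s) (total 0); column heights now [7 11 12 11 3 2], max=12
Drop 7: Z rot3 at col 1 lands with bottom-row=11; cleared 0 line(s) (total 0); column heights now [7 13 14 11 3 2], max=14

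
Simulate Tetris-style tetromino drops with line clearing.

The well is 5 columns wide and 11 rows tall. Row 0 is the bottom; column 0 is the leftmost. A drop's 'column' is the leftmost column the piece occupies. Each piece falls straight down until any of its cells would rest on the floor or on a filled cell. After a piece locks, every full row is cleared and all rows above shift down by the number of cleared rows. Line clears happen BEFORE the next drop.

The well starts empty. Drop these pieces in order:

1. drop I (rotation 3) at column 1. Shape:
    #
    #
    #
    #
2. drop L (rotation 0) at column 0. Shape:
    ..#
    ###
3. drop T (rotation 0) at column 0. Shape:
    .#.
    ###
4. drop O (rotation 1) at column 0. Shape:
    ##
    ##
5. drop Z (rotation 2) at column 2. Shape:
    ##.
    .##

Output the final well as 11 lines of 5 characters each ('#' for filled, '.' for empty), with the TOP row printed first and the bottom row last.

Answer: .....
.....
##...
##...
.###.
..#..
###..
.#...
.#...
.#...
.#...

Derivation:
Drop 1: I rot3 at col 1 lands with bottom-row=0; cleared 0 line(s) (total 0); column heights now [0 4 0 0 0], max=4
Drop 2: L rot0 at col 0 lands with bottom-row=4; cleared 0 line(s) (total 0); column heights now [5 5 6 0 0], max=6
Drop 3: T rot0 at col 0 lands with bottom-row=6; cleared 0 line(s) (total 0); column heights now [7 8 7 0 0], max=8
Drop 4: O rot1 at col 0 lands with bottom-row=8; cleared 0 line(s) (total 0); column heights now [10 10 7 0 0], max=10
Drop 5: Z rot2 at col 2 lands with bottom-row=6; cleared 1 line(s) (total 1); column heights now [9 9 7 7 0], max=9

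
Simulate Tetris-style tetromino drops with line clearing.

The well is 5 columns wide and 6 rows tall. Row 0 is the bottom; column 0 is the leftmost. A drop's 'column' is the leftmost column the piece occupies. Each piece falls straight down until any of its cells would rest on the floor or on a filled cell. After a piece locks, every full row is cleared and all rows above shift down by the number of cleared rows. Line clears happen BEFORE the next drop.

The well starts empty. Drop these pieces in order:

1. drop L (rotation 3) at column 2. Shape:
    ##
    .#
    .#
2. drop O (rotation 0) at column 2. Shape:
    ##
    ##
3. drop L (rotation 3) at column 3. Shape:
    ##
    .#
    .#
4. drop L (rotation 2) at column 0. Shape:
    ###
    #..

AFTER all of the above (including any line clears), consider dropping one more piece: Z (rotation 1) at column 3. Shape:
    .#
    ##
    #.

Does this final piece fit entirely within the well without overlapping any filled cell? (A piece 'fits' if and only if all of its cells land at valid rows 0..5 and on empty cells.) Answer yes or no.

Answer: no

Derivation:
Drop 1: L rot3 at col 2 lands with bottom-row=0; cleared 0 line(s) (total 0); column heights now [0 0 3 3 0], max=3
Drop 2: O rot0 at col 2 lands with bottom-row=3; cleared 0 line(s) (total 0); column heights now [0 0 5 5 0], max=5
Drop 3: L rot3 at col 3 lands with bottom-row=3; cleared 0 line(s) (total 0); column heights now [0 0 5 6 6], max=6
Drop 4: L rot2 at col 0 lands with bottom-row=4; cleared 1 line(s) (total 1); column heights now [5 0 5 5 5], max=5
Test piece Z rot1 at col 3 (width 2): heights before test = [5 0 5 5 5]; fits = False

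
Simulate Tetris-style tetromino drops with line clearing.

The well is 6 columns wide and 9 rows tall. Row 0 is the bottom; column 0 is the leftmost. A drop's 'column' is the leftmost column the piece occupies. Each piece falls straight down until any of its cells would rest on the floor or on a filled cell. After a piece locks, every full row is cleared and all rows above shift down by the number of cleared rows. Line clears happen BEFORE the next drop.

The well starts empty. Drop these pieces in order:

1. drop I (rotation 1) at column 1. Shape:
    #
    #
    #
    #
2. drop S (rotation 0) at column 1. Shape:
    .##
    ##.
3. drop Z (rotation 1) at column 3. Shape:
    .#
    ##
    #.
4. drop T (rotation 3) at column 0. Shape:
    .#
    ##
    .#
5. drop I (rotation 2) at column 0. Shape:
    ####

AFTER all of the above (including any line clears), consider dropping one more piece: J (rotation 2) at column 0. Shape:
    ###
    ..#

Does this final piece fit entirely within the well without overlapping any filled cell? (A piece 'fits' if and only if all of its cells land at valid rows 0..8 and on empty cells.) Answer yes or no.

Answer: no

Derivation:
Drop 1: I rot1 at col 1 lands with bottom-row=0; cleared 0 line(s) (total 0); column heights now [0 4 0 0 0 0], max=4
Drop 2: S rot0 at col 1 lands with bottom-row=4; cleared 0 line(s) (total 0); column heights now [0 5 6 6 0 0], max=6
Drop 3: Z rot1 at col 3 lands with bottom-row=6; cleared 0 line(s) (total 0); column heights now [0 5 6 8 9 0], max=9
Drop 4: T rot3 at col 0 lands with bottom-row=5; cleared 0 line(s) (total 0); column heights now [7 8 6 8 9 0], max=9
Drop 5: I rot2 at col 0 lands with bottom-row=8; cleared 0 line(s) (total 0); column heights now [9 9 9 9 9 0], max=9
Test piece J rot2 at col 0 (width 3): heights before test = [9 9 9 9 9 0]; fits = False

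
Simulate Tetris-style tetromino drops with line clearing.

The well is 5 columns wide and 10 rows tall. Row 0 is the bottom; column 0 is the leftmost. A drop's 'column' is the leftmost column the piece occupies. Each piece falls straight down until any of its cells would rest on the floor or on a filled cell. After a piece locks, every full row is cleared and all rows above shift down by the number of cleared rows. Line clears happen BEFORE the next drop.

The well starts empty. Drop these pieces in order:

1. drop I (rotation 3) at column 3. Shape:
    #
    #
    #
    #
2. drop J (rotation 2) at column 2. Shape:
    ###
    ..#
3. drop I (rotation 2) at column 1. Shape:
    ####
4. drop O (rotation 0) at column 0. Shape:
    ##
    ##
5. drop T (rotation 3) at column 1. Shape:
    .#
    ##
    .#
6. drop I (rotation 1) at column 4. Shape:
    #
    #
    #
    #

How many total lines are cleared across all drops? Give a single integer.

Answer: 0

Derivation:
Drop 1: I rot3 at col 3 lands with bottom-row=0; cleared 0 line(s) (total 0); column heights now [0 0 0 4 0], max=4
Drop 2: J rot2 at col 2 lands with bottom-row=3; cleared 0 line(s) (total 0); column heights now [0 0 5 5 5], max=5
Drop 3: I rot2 at col 1 lands with bottom-row=5; cleared 0 line(s) (total 0); column heights now [0 6 6 6 6], max=6
Drop 4: O rot0 at col 0 lands with bottom-row=6; cleared 0 line(s) (total 0); column heights now [8 8 6 6 6], max=8
Drop 5: T rot3 at col 1 lands with bottom-row=7; cleared 0 line(s) (total 0); column heights now [8 9 10 6 6], max=10
Drop 6: I rot1 at col 4 lands with bottom-row=6; cleared 0 line(s) (total 0); column heights now [8 9 10 6 10], max=10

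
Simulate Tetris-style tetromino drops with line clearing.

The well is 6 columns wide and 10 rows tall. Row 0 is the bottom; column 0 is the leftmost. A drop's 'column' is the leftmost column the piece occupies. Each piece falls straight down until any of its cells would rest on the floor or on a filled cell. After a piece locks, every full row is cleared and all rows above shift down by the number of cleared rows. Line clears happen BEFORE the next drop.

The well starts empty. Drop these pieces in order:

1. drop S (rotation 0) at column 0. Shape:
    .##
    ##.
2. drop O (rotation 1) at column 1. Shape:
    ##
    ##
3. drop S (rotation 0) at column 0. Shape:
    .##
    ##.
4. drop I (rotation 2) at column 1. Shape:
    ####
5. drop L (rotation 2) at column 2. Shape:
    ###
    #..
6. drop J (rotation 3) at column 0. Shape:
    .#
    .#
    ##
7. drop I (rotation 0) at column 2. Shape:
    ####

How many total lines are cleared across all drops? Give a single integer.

Answer: 0

Derivation:
Drop 1: S rot0 at col 0 lands with bottom-row=0; cleared 0 line(s) (total 0); column heights now [1 2 2 0 0 0], max=2
Drop 2: O rot1 at col 1 lands with bottom-row=2; cleared 0 line(s) (total 0); column heights now [1 4 4 0 0 0], max=4
Drop 3: S rot0 at col 0 lands with bottom-row=4; cleared 0 line(s) (total 0); column heights now [5 6 6 0 0 0], max=6
Drop 4: I rot2 at col 1 lands with bottom-row=6; cleared 0 line(s) (total 0); column heights now [5 7 7 7 7 0], max=7
Drop 5: L rot2 at col 2 lands with bottom-row=7; cleared 0 line(s) (total 0); column heights now [5 7 9 9 9 0], max=9
Drop 6: J rot3 at col 0 lands with bottom-row=7; cleared 0 line(s) (total 0); column heights now [8 10 9 9 9 0], max=10
Drop 7: I rot0 at col 2 lands with bottom-row=9; cleared 0 line(s) (total 0); column heights now [8 10 10 10 10 10], max=10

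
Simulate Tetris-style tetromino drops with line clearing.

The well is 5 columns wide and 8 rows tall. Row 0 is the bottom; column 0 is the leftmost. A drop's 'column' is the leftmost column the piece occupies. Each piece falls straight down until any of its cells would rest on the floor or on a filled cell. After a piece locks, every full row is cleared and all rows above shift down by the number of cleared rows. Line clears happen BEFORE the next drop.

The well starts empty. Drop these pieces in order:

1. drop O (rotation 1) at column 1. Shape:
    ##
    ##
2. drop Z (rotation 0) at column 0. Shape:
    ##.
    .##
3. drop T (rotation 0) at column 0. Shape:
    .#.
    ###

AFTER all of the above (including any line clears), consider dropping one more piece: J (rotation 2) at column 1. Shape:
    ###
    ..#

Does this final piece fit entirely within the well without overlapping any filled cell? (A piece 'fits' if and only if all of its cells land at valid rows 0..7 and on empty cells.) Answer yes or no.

Answer: yes

Derivation:
Drop 1: O rot1 at col 1 lands with bottom-row=0; cleared 0 line(s) (total 0); column heights now [0 2 2 0 0], max=2
Drop 2: Z rot0 at col 0 lands with bottom-row=2; cleared 0 line(s) (total 0); column heights now [4 4 3 0 0], max=4
Drop 3: T rot0 at col 0 lands with bottom-row=4; cleared 0 line(s) (total 0); column heights now [5 6 5 0 0], max=6
Test piece J rot2 at col 1 (width 3): heights before test = [5 6 5 0 0]; fits = True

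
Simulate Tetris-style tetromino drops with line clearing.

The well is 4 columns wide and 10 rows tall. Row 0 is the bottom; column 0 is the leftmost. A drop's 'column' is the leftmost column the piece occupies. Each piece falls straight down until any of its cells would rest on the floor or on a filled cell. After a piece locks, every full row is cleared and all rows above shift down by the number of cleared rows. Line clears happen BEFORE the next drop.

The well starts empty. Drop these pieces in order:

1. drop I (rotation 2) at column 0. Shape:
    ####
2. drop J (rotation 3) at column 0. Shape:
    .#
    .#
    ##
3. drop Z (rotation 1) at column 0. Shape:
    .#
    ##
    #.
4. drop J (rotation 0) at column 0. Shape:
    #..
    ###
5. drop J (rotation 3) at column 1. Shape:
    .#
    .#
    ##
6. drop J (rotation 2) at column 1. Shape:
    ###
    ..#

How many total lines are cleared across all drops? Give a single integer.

Answer: 1

Derivation:
Drop 1: I rot2 at col 0 lands with bottom-row=0; cleared 1 line(s) (total 1); column heights now [0 0 0 0], max=0
Drop 2: J rot3 at col 0 lands with bottom-row=0; cleared 0 line(s) (total 1); column heights now [1 3 0 0], max=3
Drop 3: Z rot1 at col 0 lands with bottom-row=2; cleared 0 line(s) (total 1); column heights now [4 5 0 0], max=5
Drop 4: J rot0 at col 0 lands with bottom-row=5; cleared 0 line(s) (total 1); column heights now [7 6 6 0], max=7
Drop 5: J rot3 at col 1 lands with bottom-row=6; cleared 0 line(s) (total 1); column heights now [7 7 9 0], max=9
Drop 6: J rot2 at col 1 lands with bottom-row=8; cleared 0 line(s) (total 1); column heights now [7 10 10 10], max=10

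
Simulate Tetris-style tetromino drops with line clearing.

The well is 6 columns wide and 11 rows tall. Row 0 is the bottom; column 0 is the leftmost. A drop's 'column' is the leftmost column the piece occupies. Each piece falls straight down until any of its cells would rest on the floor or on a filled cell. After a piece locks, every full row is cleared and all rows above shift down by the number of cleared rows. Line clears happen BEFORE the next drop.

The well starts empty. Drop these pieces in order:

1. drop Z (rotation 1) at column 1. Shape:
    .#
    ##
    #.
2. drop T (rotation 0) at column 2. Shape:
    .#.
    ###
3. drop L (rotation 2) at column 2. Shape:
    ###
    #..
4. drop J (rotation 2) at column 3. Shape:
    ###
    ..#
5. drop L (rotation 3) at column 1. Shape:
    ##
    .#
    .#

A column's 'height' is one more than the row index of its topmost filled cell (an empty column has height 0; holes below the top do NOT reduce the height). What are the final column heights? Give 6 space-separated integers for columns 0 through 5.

Answer: 0 9 9 7 7 7

Derivation:
Drop 1: Z rot1 at col 1 lands with bottom-row=0; cleared 0 line(s) (total 0); column heights now [0 2 3 0 0 0], max=3
Drop 2: T rot0 at col 2 lands with bottom-row=3; cleared 0 line(s) (total 0); column heights now [0 2 4 5 4 0], max=5
Drop 3: L rot2 at col 2 lands with bottom-row=4; cleared 0 line(s) (total 0); column heights now [0 2 6 6 6 0], max=6
Drop 4: J rot2 at col 3 lands with bottom-row=5; cleared 0 line(s) (total 0); column heights now [0 2 6 7 7 7], max=7
Drop 5: L rot3 at col 1 lands with bottom-row=6; cleared 0 line(s) (total 0); column heights now [0 9 9 7 7 7], max=9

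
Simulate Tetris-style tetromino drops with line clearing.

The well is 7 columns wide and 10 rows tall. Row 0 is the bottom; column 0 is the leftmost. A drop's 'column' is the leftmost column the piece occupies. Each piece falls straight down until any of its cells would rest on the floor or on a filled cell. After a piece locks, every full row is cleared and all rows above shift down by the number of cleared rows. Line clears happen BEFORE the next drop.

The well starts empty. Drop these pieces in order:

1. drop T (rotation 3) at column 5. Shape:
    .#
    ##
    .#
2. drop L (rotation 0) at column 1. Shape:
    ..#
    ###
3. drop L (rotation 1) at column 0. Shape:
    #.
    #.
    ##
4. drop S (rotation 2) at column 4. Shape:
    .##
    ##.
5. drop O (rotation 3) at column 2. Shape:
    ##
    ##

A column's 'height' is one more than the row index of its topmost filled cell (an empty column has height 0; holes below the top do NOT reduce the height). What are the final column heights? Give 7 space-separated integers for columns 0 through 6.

Drop 1: T rot3 at col 5 lands with bottom-row=0; cleared 0 line(s) (total 0); column heights now [0 0 0 0 0 2 3], max=3
Drop 2: L rot0 at col 1 lands with bottom-row=0; cleared 0 line(s) (total 0); column heights now [0 1 1 2 0 2 3], max=3
Drop 3: L rot1 at col 0 lands with bottom-row=1; cleared 0 line(s) (total 0); column heights now [4 2 1 2 0 2 3], max=4
Drop 4: S rot2 at col 4 lands with bottom-row=2; cleared 0 line(s) (total 0); column heights now [4 2 1 2 3 4 4], max=4
Drop 5: O rot3 at col 2 lands with bottom-row=2; cleared 0 line(s) (total 0); column heights now [4 2 4 4 3 4 4], max=4

Answer: 4 2 4 4 3 4 4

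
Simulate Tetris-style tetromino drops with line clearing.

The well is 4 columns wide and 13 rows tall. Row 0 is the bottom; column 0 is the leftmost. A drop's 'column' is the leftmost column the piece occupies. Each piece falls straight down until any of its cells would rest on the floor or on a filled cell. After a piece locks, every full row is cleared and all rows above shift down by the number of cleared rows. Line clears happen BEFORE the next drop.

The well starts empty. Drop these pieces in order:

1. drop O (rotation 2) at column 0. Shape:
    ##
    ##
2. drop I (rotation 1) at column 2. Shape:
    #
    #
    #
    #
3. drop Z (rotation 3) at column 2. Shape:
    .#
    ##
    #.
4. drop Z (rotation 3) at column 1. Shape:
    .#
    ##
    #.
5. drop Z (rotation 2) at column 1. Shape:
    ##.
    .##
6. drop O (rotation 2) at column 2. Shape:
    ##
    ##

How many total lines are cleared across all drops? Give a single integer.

Drop 1: O rot2 at col 0 lands with bottom-row=0; cleared 0 line(s) (total 0); column heights now [2 2 0 0], max=2
Drop 2: I rot1 at col 2 lands with bottom-row=0; cleared 0 line(s) (total 0); column heights now [2 2 4 0], max=4
Drop 3: Z rot3 at col 2 lands with bottom-row=4; cleared 0 line(s) (total 0); column heights now [2 2 6 7], max=7
Drop 4: Z rot3 at col 1 lands with bottom-row=5; cleared 0 line(s) (total 0); column heights now [2 7 8 7], max=8
Drop 5: Z rot2 at col 1 lands with bottom-row=8; cleared 0 line(s) (total 0); column heights now [2 10 10 9], max=10
Drop 6: O rot2 at col 2 lands with bottom-row=10; cleared 0 line(s) (total 0); column heights now [2 10 12 12], max=12

Answer: 0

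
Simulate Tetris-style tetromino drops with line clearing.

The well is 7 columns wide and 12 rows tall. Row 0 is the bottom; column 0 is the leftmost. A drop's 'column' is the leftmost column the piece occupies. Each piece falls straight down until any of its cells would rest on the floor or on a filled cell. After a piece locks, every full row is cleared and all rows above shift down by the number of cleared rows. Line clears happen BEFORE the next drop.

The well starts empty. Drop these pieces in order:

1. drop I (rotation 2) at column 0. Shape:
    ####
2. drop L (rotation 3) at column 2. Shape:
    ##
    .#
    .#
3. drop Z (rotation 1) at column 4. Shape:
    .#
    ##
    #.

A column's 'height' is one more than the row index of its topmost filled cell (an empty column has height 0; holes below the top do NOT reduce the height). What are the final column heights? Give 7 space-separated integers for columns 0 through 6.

Answer: 1 1 4 4 2 3 0

Derivation:
Drop 1: I rot2 at col 0 lands with bottom-row=0; cleared 0 line(s) (total 0); column heights now [1 1 1 1 0 0 0], max=1
Drop 2: L rot3 at col 2 lands with bottom-row=1; cleared 0 line(s) (total 0); column heights now [1 1 4 4 0 0 0], max=4
Drop 3: Z rot1 at col 4 lands with bottom-row=0; cleared 0 line(s) (total 0); column heights now [1 1 4 4 2 3 0], max=4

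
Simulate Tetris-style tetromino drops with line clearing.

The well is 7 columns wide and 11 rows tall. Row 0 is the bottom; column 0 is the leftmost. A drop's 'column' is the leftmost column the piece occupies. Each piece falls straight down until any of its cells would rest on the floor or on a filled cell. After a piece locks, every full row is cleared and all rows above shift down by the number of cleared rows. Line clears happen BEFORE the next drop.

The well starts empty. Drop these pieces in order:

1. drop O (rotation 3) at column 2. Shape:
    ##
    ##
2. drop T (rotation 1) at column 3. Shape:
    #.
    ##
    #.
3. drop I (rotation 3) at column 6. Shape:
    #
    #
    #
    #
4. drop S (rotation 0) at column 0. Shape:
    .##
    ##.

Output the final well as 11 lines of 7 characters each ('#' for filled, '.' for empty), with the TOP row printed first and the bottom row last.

Answer: .......
.......
.......
.......
.......
.......
...#...
...##.#
.###..#
####..#
..##..#

Derivation:
Drop 1: O rot3 at col 2 lands with bottom-row=0; cleared 0 line(s) (total 0); column heights now [0 0 2 2 0 0 0], max=2
Drop 2: T rot1 at col 3 lands with bottom-row=2; cleared 0 line(s) (total 0); column heights now [0 0 2 5 4 0 0], max=5
Drop 3: I rot3 at col 6 lands with bottom-row=0; cleared 0 line(s) (total 0); column heights now [0 0 2 5 4 0 4], max=5
Drop 4: S rot0 at col 0 lands with bottom-row=1; cleared 0 line(s) (total 0); column heights now [2 3 3 5 4 0 4], max=5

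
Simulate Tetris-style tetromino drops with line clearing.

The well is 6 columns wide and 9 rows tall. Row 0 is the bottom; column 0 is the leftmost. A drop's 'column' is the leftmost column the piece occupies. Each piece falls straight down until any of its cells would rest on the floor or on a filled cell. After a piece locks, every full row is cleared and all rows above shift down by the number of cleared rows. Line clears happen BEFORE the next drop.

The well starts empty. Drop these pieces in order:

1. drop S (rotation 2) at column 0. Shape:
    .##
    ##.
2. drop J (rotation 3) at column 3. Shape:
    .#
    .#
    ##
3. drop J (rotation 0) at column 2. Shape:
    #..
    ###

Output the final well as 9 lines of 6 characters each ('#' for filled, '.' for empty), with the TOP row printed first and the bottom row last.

Answer: ......
......
......
......
..#...
..###.
....#.
.##.#.
##.##.

Derivation:
Drop 1: S rot2 at col 0 lands with bottom-row=0; cleared 0 line(s) (total 0); column heights now [1 2 2 0 0 0], max=2
Drop 2: J rot3 at col 3 lands with bottom-row=0; cleared 0 line(s) (total 0); column heights now [1 2 2 1 3 0], max=3
Drop 3: J rot0 at col 2 lands with bottom-row=3; cleared 0 line(s) (total 0); column heights now [1 2 5 4 4 0], max=5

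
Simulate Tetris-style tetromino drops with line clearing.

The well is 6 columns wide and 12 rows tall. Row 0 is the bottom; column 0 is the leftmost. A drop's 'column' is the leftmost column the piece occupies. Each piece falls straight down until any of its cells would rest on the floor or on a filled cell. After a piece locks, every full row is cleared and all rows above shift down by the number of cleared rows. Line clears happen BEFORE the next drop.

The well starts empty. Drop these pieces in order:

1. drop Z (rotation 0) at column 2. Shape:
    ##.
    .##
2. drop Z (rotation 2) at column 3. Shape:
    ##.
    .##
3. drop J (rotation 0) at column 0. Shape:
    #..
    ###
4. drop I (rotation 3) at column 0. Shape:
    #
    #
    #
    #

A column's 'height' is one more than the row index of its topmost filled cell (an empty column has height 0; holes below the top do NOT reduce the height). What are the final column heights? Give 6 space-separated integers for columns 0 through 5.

Answer: 8 3 3 3 3 2

Derivation:
Drop 1: Z rot0 at col 2 lands with bottom-row=0; cleared 0 line(s) (total 0); column heights now [0 0 2 2 1 0], max=2
Drop 2: Z rot2 at col 3 lands with bottom-row=1; cleared 0 line(s) (total 0); column heights now [0 0 2 3 3 2], max=3
Drop 3: J rot0 at col 0 lands with bottom-row=2; cleared 0 line(s) (total 0); column heights now [4 3 3 3 3 2], max=4
Drop 4: I rot3 at col 0 lands with bottom-row=4; cleared 0 line(s) (total 0); column heights now [8 3 3 3 3 2], max=8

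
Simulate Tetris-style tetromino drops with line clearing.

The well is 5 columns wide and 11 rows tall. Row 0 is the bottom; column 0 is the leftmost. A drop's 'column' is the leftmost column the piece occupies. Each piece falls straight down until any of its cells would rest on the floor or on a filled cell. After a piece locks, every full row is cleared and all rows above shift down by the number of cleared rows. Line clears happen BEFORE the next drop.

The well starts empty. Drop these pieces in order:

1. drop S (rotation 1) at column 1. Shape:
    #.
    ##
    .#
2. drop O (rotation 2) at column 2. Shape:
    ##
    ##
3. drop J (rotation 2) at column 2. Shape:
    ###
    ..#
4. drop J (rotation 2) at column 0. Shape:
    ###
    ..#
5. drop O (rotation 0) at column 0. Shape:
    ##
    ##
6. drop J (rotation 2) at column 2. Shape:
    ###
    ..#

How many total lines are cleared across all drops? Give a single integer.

Answer: 1

Derivation:
Drop 1: S rot1 at col 1 lands with bottom-row=0; cleared 0 line(s) (total 0); column heights now [0 3 2 0 0], max=3
Drop 2: O rot2 at col 2 lands with bottom-row=2; cleared 0 line(s) (total 0); column heights now [0 3 4 4 0], max=4
Drop 3: J rot2 at col 2 lands with bottom-row=3; cleared 0 line(s) (total 0); column heights now [0 3 5 5 5], max=5
Drop 4: J rot2 at col 0 lands with bottom-row=5; cleared 0 line(s) (total 0); column heights now [7 7 7 5 5], max=7
Drop 5: O rot0 at col 0 lands with bottom-row=7; cleared 0 line(s) (total 0); column heights now [9 9 7 5 5], max=9
Drop 6: J rot2 at col 2 lands with bottom-row=6; cleared 1 line(s) (total 1); column heights now [8 8 7 5 7], max=8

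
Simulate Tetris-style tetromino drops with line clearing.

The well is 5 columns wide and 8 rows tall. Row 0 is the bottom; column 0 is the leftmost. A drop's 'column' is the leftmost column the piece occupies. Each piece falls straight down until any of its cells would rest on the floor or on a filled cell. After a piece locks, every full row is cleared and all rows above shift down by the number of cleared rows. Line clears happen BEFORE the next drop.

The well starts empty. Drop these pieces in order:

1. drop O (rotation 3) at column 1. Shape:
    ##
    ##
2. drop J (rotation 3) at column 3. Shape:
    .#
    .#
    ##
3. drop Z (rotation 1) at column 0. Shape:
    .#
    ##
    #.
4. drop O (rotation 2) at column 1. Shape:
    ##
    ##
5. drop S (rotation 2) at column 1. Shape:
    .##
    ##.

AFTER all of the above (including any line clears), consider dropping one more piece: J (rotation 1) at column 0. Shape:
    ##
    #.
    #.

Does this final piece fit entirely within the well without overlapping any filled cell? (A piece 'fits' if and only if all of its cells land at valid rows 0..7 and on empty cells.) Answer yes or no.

Answer: yes

Derivation:
Drop 1: O rot3 at col 1 lands with bottom-row=0; cleared 0 line(s) (total 0); column heights now [0 2 2 0 0], max=2
Drop 2: J rot3 at col 3 lands with bottom-row=0; cleared 0 line(s) (total 0); column heights now [0 2 2 1 3], max=3
Drop 3: Z rot1 at col 0 lands with bottom-row=1; cleared 0 line(s) (total 0); column heights now [3 4 2 1 3], max=4
Drop 4: O rot2 at col 1 lands with bottom-row=4; cleared 0 line(s) (total 0); column heights now [3 6 6 1 3], max=6
Drop 5: S rot2 at col 1 lands with bottom-row=6; cleared 0 line(s) (total 0); column heights now [3 7 8 8 3], max=8
Test piece J rot1 at col 0 (width 2): heights before test = [3 7 8 8 3]; fits = True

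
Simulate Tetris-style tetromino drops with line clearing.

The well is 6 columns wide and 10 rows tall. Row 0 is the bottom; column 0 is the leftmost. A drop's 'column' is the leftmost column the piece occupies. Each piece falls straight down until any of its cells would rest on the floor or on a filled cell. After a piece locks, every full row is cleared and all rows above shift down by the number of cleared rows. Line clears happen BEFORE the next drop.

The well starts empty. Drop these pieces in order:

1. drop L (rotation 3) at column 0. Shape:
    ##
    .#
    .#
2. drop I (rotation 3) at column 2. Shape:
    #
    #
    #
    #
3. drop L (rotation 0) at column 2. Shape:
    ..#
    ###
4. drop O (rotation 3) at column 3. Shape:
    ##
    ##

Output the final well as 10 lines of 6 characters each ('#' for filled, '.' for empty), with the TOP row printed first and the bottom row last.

Drop 1: L rot3 at col 0 lands with bottom-row=0; cleared 0 line(s) (total 0); column heights now [3 3 0 0 0 0], max=3
Drop 2: I rot3 at col 2 lands with bottom-row=0; cleared 0 line(s) (total 0); column heights now [3 3 4 0 0 0], max=4
Drop 3: L rot0 at col 2 lands with bottom-row=4; cleared 0 line(s) (total 0); column heights now [3 3 5 5 6 0], max=6
Drop 4: O rot3 at col 3 lands with bottom-row=6; cleared 0 line(s) (total 0); column heights now [3 3 5 8 8 0], max=8

Answer: ......
......
...##.
...##.
....#.
..###.
..#...
###...
.##...
.##...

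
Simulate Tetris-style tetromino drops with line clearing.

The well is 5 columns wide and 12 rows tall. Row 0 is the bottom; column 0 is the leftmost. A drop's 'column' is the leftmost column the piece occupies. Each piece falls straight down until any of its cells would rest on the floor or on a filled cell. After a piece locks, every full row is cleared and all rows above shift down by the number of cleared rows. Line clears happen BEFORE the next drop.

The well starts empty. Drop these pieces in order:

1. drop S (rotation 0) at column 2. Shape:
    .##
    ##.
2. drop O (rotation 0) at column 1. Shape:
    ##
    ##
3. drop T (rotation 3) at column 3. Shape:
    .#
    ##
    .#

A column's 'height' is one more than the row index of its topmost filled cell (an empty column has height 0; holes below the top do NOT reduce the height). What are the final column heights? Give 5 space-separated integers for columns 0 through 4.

Answer: 0 3 3 4 5

Derivation:
Drop 1: S rot0 at col 2 lands with bottom-row=0; cleared 0 line(s) (total 0); column heights now [0 0 1 2 2], max=2
Drop 2: O rot0 at col 1 lands with bottom-row=1; cleared 0 line(s) (total 0); column heights now [0 3 3 2 2], max=3
Drop 3: T rot3 at col 3 lands with bottom-row=2; cleared 0 line(s) (total 0); column heights now [0 3 3 4 5], max=5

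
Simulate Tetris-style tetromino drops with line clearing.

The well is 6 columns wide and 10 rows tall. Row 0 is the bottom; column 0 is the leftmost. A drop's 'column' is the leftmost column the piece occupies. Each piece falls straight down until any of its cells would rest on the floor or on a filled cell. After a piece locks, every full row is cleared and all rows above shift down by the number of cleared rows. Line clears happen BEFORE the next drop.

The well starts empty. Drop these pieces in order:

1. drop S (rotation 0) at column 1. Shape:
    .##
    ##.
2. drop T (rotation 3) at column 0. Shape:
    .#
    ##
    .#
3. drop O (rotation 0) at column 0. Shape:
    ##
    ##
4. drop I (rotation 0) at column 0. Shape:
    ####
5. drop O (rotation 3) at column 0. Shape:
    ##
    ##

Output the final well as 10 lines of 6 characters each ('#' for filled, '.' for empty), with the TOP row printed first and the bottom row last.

Drop 1: S rot0 at col 1 lands with bottom-row=0; cleared 0 line(s) (total 0); column heights now [0 1 2 2 0 0], max=2
Drop 2: T rot3 at col 0 lands with bottom-row=1; cleared 0 line(s) (total 0); column heights now [3 4 2 2 0 0], max=4
Drop 3: O rot0 at col 0 lands with bottom-row=4; cleared 0 line(s) (total 0); column heights now [6 6 2 2 0 0], max=6
Drop 4: I rot0 at col 0 lands with bottom-row=6; cleared 0 line(s) (total 0); column heights now [7 7 7 7 0 0], max=7
Drop 5: O rot3 at col 0 lands with bottom-row=7; cleared 0 line(s) (total 0); column heights now [9 9 7 7 0 0], max=9

Answer: ......
##....
##....
####..
##....
##....
.#....
##....
.###..
.##...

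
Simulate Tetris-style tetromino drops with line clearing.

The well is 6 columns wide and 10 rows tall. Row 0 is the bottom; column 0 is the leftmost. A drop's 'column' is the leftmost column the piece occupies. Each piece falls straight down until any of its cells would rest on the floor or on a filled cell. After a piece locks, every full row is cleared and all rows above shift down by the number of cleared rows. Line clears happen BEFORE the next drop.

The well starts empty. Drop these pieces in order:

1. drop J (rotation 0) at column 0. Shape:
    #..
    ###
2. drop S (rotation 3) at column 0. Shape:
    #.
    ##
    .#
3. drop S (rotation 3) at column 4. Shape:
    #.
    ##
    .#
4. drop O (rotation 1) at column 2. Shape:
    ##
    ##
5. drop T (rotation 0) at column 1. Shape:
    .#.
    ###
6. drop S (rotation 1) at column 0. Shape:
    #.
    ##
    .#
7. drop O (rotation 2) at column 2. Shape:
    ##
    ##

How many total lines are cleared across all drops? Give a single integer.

Drop 1: J rot0 at col 0 lands with bottom-row=0; cleared 0 line(s) (total 0); column heights now [2 1 1 0 0 0], max=2
Drop 2: S rot3 at col 0 lands with bottom-row=1; cleared 0 line(s) (total 0); column heights now [4 3 1 0 0 0], max=4
Drop 3: S rot3 at col 4 lands with bottom-row=0; cleared 0 line(s) (total 0); column heights now [4 3 1 0 3 2], max=4
Drop 4: O rot1 at col 2 lands with bottom-row=1; cleared 1 line(s) (total 1); column heights now [3 2 2 2 2 1], max=3
Drop 5: T rot0 at col 1 lands with bottom-row=2; cleared 0 line(s) (total 1); column heights now [3 3 4 3 2 1], max=4
Drop 6: S rot1 at col 0 lands with bottom-row=3; cleared 0 line(s) (total 1); column heights now [6 5 4 3 2 1], max=6
Drop 7: O rot2 at col 2 lands with bottom-row=4; cleared 0 line(s) (total 1); column heights now [6 5 6 6 2 1], max=6

Answer: 1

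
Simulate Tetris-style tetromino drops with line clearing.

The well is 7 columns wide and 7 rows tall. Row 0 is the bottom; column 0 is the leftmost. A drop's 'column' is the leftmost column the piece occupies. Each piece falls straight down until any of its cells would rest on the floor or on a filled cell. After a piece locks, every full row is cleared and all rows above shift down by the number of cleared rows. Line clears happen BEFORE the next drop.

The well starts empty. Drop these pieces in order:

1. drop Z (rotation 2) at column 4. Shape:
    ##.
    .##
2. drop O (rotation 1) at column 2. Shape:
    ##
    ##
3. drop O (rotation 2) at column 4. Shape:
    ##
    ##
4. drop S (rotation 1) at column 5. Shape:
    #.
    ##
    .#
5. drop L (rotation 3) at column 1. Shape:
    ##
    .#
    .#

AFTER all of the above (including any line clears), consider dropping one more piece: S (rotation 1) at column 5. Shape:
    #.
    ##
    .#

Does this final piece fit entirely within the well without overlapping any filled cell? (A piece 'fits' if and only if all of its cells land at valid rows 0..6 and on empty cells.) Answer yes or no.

Drop 1: Z rot2 at col 4 lands with bottom-row=0; cleared 0 line(s) (total 0); column heights now [0 0 0 0 2 2 1], max=2
Drop 2: O rot1 at col 2 lands with bottom-row=0; cleared 0 line(s) (total 0); column heights now [0 0 2 2 2 2 1], max=2
Drop 3: O rot2 at col 4 lands with bottom-row=2; cleared 0 line(s) (total 0); column heights now [0 0 2 2 4 4 1], max=4
Drop 4: S rot1 at col 5 lands with bottom-row=3; cleared 0 line(s) (total 0); column heights now [0 0 2 2 4 6 5], max=6
Drop 5: L rot3 at col 1 lands with bottom-row=2; cleared 0 line(s) (total 0); column heights now [0 5 5 2 4 6 5], max=6
Test piece S rot1 at col 5 (width 2): heights before test = [0 5 5 2 4 6 5]; fits = False

Answer: no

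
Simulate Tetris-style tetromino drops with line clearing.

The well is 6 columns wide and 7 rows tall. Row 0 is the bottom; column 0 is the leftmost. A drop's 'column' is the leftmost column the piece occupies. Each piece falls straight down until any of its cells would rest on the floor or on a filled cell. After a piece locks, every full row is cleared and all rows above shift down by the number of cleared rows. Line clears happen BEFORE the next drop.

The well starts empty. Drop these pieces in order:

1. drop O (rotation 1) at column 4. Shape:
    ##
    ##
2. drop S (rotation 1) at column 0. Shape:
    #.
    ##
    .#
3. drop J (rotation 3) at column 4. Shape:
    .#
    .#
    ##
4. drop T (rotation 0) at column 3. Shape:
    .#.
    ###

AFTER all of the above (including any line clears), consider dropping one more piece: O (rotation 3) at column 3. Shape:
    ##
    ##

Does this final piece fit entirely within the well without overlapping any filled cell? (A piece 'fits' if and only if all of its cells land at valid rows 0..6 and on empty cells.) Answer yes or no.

Answer: no

Derivation:
Drop 1: O rot1 at col 4 lands with bottom-row=0; cleared 0 line(s) (total 0); column heights now [0 0 0 0 2 2], max=2
Drop 2: S rot1 at col 0 lands with bottom-row=0; cleared 0 line(s) (total 0); column heights now [3 2 0 0 2 2], max=3
Drop 3: J rot3 at col 4 lands with bottom-row=2; cleared 0 line(s) (total 0); column heights now [3 2 0 0 3 5], max=5
Drop 4: T rot0 at col 3 lands with bottom-row=5; cleared 0 line(s) (total 0); column heights now [3 2 0 6 7 6], max=7
Test piece O rot3 at col 3 (width 2): heights before test = [3 2 0 6 7 6]; fits = False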